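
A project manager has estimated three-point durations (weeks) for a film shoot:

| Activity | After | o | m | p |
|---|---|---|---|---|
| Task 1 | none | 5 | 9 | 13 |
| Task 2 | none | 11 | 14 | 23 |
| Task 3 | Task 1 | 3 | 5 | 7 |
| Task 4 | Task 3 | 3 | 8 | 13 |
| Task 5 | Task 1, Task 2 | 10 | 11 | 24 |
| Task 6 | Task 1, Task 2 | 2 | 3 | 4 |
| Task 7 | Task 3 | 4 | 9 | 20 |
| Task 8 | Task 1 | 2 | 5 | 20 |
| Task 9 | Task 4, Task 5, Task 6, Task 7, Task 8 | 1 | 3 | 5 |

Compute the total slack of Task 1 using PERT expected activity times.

4 weeks

te_Task 1 = (5 + 4·9 + 13)/6 = 54/6 = 9
te_Task 2 = (11 + 4·14 + 23)/6 = 90/6 = 15
te_Task 3 = (3 + 4·5 + 7)/6 = 30/6 = 5
te_Task 4 = (3 + 4·8 + 13)/6 = 48/6 = 8
te_Task 5 = (10 + 4·11 + 24)/6 = 78/6 = 13
te_Task 6 = (2 + 4·3 + 4)/6 = 18/6 = 3
te_Task 7 = (4 + 4·9 + 20)/6 = 60/6 = 10
te_Task 8 = (2 + 4·5 + 20)/6 = 42/6 = 7
te_Task 9 = (1 + 4·3 + 5)/6 = 18/6 = 3

Forward pass:
ES_Task 1 = 0; EF_Task 1 = 9
ES_Task 2 = 0; EF_Task 2 = 15
ES_Task 3 = 9; EF_Task 3 = 9+5 = 14
ES_Task 4 = 14; EF_Task 4 = 14+8 = 22
ES_Task 5 = max(EF_Task 1=9, EF_Task 2=15) = 15; EF_Task 5 = 15+13 = 28
ES_Task 6 = max(EF_Task 1=9, EF_Task 2=15) = 15; EF_Task 6 = 15+3 = 18
ES_Task 7 = 14; EF_Task 7 = 14+10 = 24
ES_Task 8 = 9; EF_Task 8 = 9+7 = 16
ES_Task 9 = max(EF_Task 4=22, EF_Task 5=28, EF_Task 6=18, EF_Task 7=24, EF_Task 8=16) = 28; EF_Task 9 = 28+3 = 31
Expected project duration μ = 31 weeks. Critical path: Task 2 → Task 5 → Task 9.

Backward pass:
LF_Task 9 = 31; LS_Task 9 = 31−3 = 28
LF_Task 8 = LS_Task 9 = 28; LS_Task 8 = 28−7 = 21
LF_Task 7 = LS_Task 9 = 28; LS_Task 7 = 28−10 = 18
LF_Task 6 = LS_Task 9 = 28; LS_Task 6 = 28−3 = 25
LF_Task 5 = LS_Task 9 = 28; LS_Task 5 = 28−13 = 15
LF_Task 4 = LS_Task 9 = 28; LS_Task 4 = 28−8 = 20
LF_Task 3 = min(LS_Task 4=20, LS_Task 7=18) = 18; LS_Task 3 = 18−5 = 13
LF_Task 2 = min(LS_Task 5=15, LS_Task 6=25) = 15; LS_Task 2 = 15−15 = 0
LF_Task 1 = min(LS_Task 3=13, LS_Task 5=15, LS_Task 6=25, LS_Task 8=21) = 13; LS_Task 1 = 13−9 = 4
Slack_Task 1 = LS_Task 1 − ES_Task 1 = 4 − 0 = 4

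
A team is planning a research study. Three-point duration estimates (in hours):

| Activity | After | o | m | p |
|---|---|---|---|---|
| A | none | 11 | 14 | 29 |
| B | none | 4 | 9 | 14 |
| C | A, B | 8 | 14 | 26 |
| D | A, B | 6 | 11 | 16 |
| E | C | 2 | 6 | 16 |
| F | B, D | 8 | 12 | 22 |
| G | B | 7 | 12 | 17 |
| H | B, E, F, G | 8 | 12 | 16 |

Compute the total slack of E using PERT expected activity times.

te_A = (11 + 4·14 + 29)/6 = 96/6 = 16
te_B = (4 + 4·9 + 14)/6 = 54/6 = 9
te_C = (8 + 4·14 + 26)/6 = 90/6 = 15
te_D = (6 + 4·11 + 16)/6 = 66/6 = 11
te_E = (2 + 4·6 + 16)/6 = 42/6 = 7
te_F = (8 + 4·12 + 22)/6 = 78/6 = 13
te_G = (7 + 4·12 + 17)/6 = 72/6 = 12
te_H = (8 + 4·12 + 16)/6 = 72/6 = 12

Forward pass:
ES_A = 0; EF_A = 16
ES_B = 0; EF_B = 9
ES_C = max(EF_A=16, EF_B=9) = 16; EF_C = 16+15 = 31
ES_D = max(EF_A=16, EF_B=9) = 16; EF_D = 16+11 = 27
ES_E = 31; EF_E = 31+7 = 38
ES_F = max(EF_B=9, EF_D=27) = 27; EF_F = 27+13 = 40
ES_G = 9; EF_G = 9+12 = 21
ES_H = max(EF_B=9, EF_E=38, EF_F=40, EF_G=21) = 40; EF_H = 40+12 = 52
Expected project duration μ = 52 hours. Critical path: A → D → F → H.

Backward pass:
LF_H = 52; LS_H = 52−12 = 40
LF_G = LS_H = 40; LS_G = 40−12 = 28
LF_F = LS_H = 40; LS_F = 40−13 = 27
LF_E = LS_H = 40; LS_E = 40−7 = 33
LF_D = LS_F = 27; LS_D = 27−11 = 16
LF_C = LS_E = 33; LS_C = 33−15 = 18
LF_B = min(LS_C=18, LS_D=16, LS_F=27, LS_G=28, LS_H=40) = 16; LS_B = 16−9 = 7
LF_A = min(LS_C=18, LS_D=16) = 16; LS_A = 16−16 = 0
Slack_E = LS_E − ES_E = 33 − 31 = 2

2 hours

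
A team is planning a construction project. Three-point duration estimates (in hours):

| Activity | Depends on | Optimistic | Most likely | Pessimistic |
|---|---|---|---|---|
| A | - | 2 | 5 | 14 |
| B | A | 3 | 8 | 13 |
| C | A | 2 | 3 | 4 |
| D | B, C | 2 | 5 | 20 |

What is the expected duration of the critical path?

te_A = (2 + 4·5 + 14)/6 = 36/6 = 6
te_B = (3 + 4·8 + 13)/6 = 48/6 = 8
te_C = (2 + 4·3 + 4)/6 = 18/6 = 3
te_D = (2 + 4·5 + 20)/6 = 42/6 = 7

Forward pass:
ES_A = 0; EF_A = 6
ES_B = 6; EF_B = 6+8 = 14
ES_C = 6; EF_C = 6+3 = 9
ES_D = max(EF_B=14, EF_C=9) = 14; EF_D = 14+7 = 21
Expected project duration μ = 21 hours. Critical path: A → B → D.

21 hours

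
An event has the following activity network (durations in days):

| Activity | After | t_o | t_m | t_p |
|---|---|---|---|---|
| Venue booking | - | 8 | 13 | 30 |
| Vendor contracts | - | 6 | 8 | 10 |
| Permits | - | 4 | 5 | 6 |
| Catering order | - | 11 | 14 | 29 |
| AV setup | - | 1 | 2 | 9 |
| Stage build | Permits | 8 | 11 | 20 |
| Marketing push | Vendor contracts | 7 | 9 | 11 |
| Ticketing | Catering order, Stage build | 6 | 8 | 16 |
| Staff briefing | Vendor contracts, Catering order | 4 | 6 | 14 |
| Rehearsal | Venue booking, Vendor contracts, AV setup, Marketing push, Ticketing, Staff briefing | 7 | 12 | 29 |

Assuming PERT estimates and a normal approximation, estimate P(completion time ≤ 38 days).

0.329

te_Venue booking = (8 + 4·13 + 30)/6 = 90/6 = 15; σ²_Venue booking = ((30−8)/6)² = 13.444
te_Vendor contracts = (6 + 4·8 + 10)/6 = 48/6 = 8; σ²_Vendor contracts = ((10−6)/6)² = 0.444
te_Permits = (4 + 4·5 + 6)/6 = 30/6 = 5; σ²_Permits = ((6−4)/6)² = 0.111
te_Catering order = (11 + 4·14 + 29)/6 = 96/6 = 16; σ²_Catering order = ((29−11)/6)² = 9.000
te_AV setup = (1 + 4·2 + 9)/6 = 18/6 = 3; σ²_AV setup = ((9−1)/6)² = 1.778
te_Stage build = (8 + 4·11 + 20)/6 = 72/6 = 12; σ²_Stage build = ((20−8)/6)² = 4.000
te_Marketing push = (7 + 4·9 + 11)/6 = 54/6 = 9; σ²_Marketing push = ((11−7)/6)² = 0.444
te_Ticketing = (6 + 4·8 + 16)/6 = 54/6 = 9; σ²_Ticketing = ((16−6)/6)² = 2.778
te_Staff briefing = (4 + 4·6 + 14)/6 = 42/6 = 7; σ²_Staff briefing = ((14−4)/6)² = 2.778
te_Rehearsal = (7 + 4·12 + 29)/6 = 84/6 = 14; σ²_Rehearsal = ((29−7)/6)² = 13.444

Forward pass:
ES_Venue booking = 0; EF_Venue booking = 15
ES_Vendor contracts = 0; EF_Vendor contracts = 8
ES_Permits = 0; EF_Permits = 5
ES_Catering order = 0; EF_Catering order = 16
ES_AV setup = 0; EF_AV setup = 3
ES_Stage build = 5; EF_Stage build = 5+12 = 17
ES_Marketing push = 8; EF_Marketing push = 8+9 = 17
ES_Ticketing = max(EF_Catering order=16, EF_Stage build=17) = 17; EF_Ticketing = 17+9 = 26
ES_Staff briefing = max(EF_Vendor contracts=8, EF_Catering order=16) = 16; EF_Staff briefing = 16+7 = 23
ES_Rehearsal = max(EF_Venue booking=15, EF_Vendor contracts=8, EF_AV setup=3, EF_Marketing push=17, EF_Ticketing=26, EF_Staff briefing=23) = 26; EF_Rehearsal = 26+14 = 40
Expected project duration μ = 40 days. Critical path: Permits → Stage build → Ticketing → Rehearsal.

Variance along critical path = 0.111 + 4.000 + 2.778 + 13.444 = 20.333; σ = √20.333 = 4.509 days.
Z = (38 − 40) / 4.509 = -0.444
P(T ≤ 38) = Φ(-0.444) ≈ 0.329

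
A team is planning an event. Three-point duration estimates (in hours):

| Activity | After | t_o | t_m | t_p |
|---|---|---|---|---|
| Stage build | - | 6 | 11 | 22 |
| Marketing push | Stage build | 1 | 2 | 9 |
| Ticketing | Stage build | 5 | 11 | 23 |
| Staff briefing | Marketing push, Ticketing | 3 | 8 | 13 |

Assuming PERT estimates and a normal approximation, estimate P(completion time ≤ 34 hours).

0.677

te_Stage build = (6 + 4·11 + 22)/6 = 72/6 = 12; σ²_Stage build = ((22−6)/6)² = 7.111
te_Marketing push = (1 + 4·2 + 9)/6 = 18/6 = 3; σ²_Marketing push = ((9−1)/6)² = 1.778
te_Ticketing = (5 + 4·11 + 23)/6 = 72/6 = 12; σ²_Ticketing = ((23−5)/6)² = 9.000
te_Staff briefing = (3 + 4·8 + 13)/6 = 48/6 = 8; σ²_Staff briefing = ((13−3)/6)² = 2.778

Forward pass:
ES_Stage build = 0; EF_Stage build = 12
ES_Marketing push = 12; EF_Marketing push = 12+3 = 15
ES_Ticketing = 12; EF_Ticketing = 12+12 = 24
ES_Staff briefing = max(EF_Marketing push=15, EF_Ticketing=24) = 24; EF_Staff briefing = 24+8 = 32
Expected project duration μ = 32 hours. Critical path: Stage build → Ticketing → Staff briefing.

Variance along critical path = 7.111 + 9.000 + 2.778 = 18.889; σ = √18.889 = 4.346 hours.
Z = (34 − 32) / 4.346 = 0.460
P(T ≤ 34) = Φ(0.460) ≈ 0.677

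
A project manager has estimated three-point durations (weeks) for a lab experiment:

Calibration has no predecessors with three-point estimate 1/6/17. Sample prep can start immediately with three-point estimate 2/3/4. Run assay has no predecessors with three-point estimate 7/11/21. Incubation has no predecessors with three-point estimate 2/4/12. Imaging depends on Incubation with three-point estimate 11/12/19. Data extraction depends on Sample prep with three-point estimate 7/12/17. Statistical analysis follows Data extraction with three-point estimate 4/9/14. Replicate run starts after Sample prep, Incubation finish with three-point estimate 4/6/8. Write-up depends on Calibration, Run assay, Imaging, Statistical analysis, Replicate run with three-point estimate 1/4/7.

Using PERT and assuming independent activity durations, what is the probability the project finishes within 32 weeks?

0.939

te_Calibration = (1 + 4·6 + 17)/6 = 42/6 = 7; σ²_Calibration = ((17−1)/6)² = 7.111
te_Sample prep = (2 + 4·3 + 4)/6 = 18/6 = 3; σ²_Sample prep = ((4−2)/6)² = 0.111
te_Run assay = (7 + 4·11 + 21)/6 = 72/6 = 12; σ²_Run assay = ((21−7)/6)² = 5.444
te_Incubation = (2 + 4·4 + 12)/6 = 30/6 = 5; σ²_Incubation = ((12−2)/6)² = 2.778
te_Imaging = (11 + 4·12 + 19)/6 = 78/6 = 13; σ²_Imaging = ((19−11)/6)² = 1.778
te_Data extraction = (7 + 4·12 + 17)/6 = 72/6 = 12; σ²_Data extraction = ((17−7)/6)² = 2.778
te_Statistical analysis = (4 + 4·9 + 14)/6 = 54/6 = 9; σ²_Statistical analysis = ((14−4)/6)² = 2.778
te_Replicate run = (4 + 4·6 + 8)/6 = 36/6 = 6; σ²_Replicate run = ((8−4)/6)² = 0.444
te_Write-up = (1 + 4·4 + 7)/6 = 24/6 = 4; σ²_Write-up = ((7−1)/6)² = 1.000

Forward pass:
ES_Calibration = 0; EF_Calibration = 7
ES_Sample prep = 0; EF_Sample prep = 3
ES_Run assay = 0; EF_Run assay = 12
ES_Incubation = 0; EF_Incubation = 5
ES_Imaging = 5; EF_Imaging = 5+13 = 18
ES_Data extraction = 3; EF_Data extraction = 3+12 = 15
ES_Statistical analysis = 15; EF_Statistical analysis = 15+9 = 24
ES_Replicate run = max(EF_Sample prep=3, EF_Incubation=5) = 5; EF_Replicate run = 5+6 = 11
ES_Write-up = max(EF_Calibration=7, EF_Run assay=12, EF_Imaging=18, EF_Statistical analysis=24, EF_Replicate run=11) = 24; EF_Write-up = 24+4 = 28
Expected project duration μ = 28 weeks. Critical path: Sample prep → Data extraction → Statistical analysis → Write-up.

Variance along critical path = 0.111 + 2.778 + 2.778 + 1.000 = 6.667; σ = √6.667 = 2.582 weeks.
Z = (32 − 28) / 2.582 = 1.549
P(T ≤ 32) = Φ(1.549) ≈ 0.939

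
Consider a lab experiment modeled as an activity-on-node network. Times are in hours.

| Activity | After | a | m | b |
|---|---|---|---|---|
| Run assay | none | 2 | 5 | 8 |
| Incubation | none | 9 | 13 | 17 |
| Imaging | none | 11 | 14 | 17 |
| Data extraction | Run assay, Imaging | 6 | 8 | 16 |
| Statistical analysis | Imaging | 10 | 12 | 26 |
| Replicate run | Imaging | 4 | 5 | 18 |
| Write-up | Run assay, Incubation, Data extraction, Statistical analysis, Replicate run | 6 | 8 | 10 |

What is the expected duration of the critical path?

36 hours

te_Run assay = (2 + 4·5 + 8)/6 = 30/6 = 5
te_Incubation = (9 + 4·13 + 17)/6 = 78/6 = 13
te_Imaging = (11 + 4·14 + 17)/6 = 84/6 = 14
te_Data extraction = (6 + 4·8 + 16)/6 = 54/6 = 9
te_Statistical analysis = (10 + 4·12 + 26)/6 = 84/6 = 14
te_Replicate run = (4 + 4·5 + 18)/6 = 42/6 = 7
te_Write-up = (6 + 4·8 + 10)/6 = 48/6 = 8

Forward pass:
ES_Run assay = 0; EF_Run assay = 5
ES_Incubation = 0; EF_Incubation = 13
ES_Imaging = 0; EF_Imaging = 14
ES_Data extraction = max(EF_Run assay=5, EF_Imaging=14) = 14; EF_Data extraction = 14+9 = 23
ES_Statistical analysis = 14; EF_Statistical analysis = 14+14 = 28
ES_Replicate run = 14; EF_Replicate run = 14+7 = 21
ES_Write-up = max(EF_Run assay=5, EF_Incubation=13, EF_Data extraction=23, EF_Statistical analysis=28, EF_Replicate run=21) = 28; EF_Write-up = 28+8 = 36
Expected project duration μ = 36 hours. Critical path: Imaging → Statistical analysis → Write-up.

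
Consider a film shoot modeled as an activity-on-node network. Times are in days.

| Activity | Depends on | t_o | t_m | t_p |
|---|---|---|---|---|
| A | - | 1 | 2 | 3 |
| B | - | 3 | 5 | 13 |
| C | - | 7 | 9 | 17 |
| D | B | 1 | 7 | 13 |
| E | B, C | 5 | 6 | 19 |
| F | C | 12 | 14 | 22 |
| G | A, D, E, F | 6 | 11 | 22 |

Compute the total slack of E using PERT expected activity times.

te_A = (1 + 4·2 + 3)/6 = 12/6 = 2
te_B = (3 + 4·5 + 13)/6 = 36/6 = 6
te_C = (7 + 4·9 + 17)/6 = 60/6 = 10
te_D = (1 + 4·7 + 13)/6 = 42/6 = 7
te_E = (5 + 4·6 + 19)/6 = 48/6 = 8
te_F = (12 + 4·14 + 22)/6 = 90/6 = 15
te_G = (6 + 4·11 + 22)/6 = 72/6 = 12

Forward pass:
ES_A = 0; EF_A = 2
ES_B = 0; EF_B = 6
ES_C = 0; EF_C = 10
ES_D = 6; EF_D = 6+7 = 13
ES_E = max(EF_B=6, EF_C=10) = 10; EF_E = 10+8 = 18
ES_F = 10; EF_F = 10+15 = 25
ES_G = max(EF_A=2, EF_D=13, EF_E=18, EF_F=25) = 25; EF_G = 25+12 = 37
Expected project duration μ = 37 days. Critical path: C → F → G.

Backward pass:
LF_G = 37; LS_G = 37−12 = 25
LF_F = LS_G = 25; LS_F = 25−15 = 10
LF_E = LS_G = 25; LS_E = 25−8 = 17
LF_D = LS_G = 25; LS_D = 25−7 = 18
LF_C = min(LS_E=17, LS_F=10) = 10; LS_C = 10−10 = 0
LF_B = min(LS_D=18, LS_E=17) = 17; LS_B = 17−6 = 11
LF_A = LS_G = 25; LS_A = 25−2 = 23
Slack_E = LS_E − ES_E = 17 − 10 = 7

7 days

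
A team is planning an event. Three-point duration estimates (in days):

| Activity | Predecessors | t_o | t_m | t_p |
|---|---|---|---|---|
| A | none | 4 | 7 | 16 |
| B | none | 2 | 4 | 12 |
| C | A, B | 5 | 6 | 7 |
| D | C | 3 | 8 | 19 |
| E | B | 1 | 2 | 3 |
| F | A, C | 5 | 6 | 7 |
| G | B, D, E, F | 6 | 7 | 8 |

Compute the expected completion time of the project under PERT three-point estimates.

te_A = (4 + 4·7 + 16)/6 = 48/6 = 8
te_B = (2 + 4·4 + 12)/6 = 30/6 = 5
te_C = (5 + 4·6 + 7)/6 = 36/6 = 6
te_D = (3 + 4·8 + 19)/6 = 54/6 = 9
te_E = (1 + 4·2 + 3)/6 = 12/6 = 2
te_F = (5 + 4·6 + 7)/6 = 36/6 = 6
te_G = (6 + 4·7 + 8)/6 = 42/6 = 7

Forward pass:
ES_A = 0; EF_A = 8
ES_B = 0; EF_B = 5
ES_C = max(EF_A=8, EF_B=5) = 8; EF_C = 8+6 = 14
ES_D = 14; EF_D = 14+9 = 23
ES_E = 5; EF_E = 5+2 = 7
ES_F = max(EF_A=8, EF_C=14) = 14; EF_F = 14+6 = 20
ES_G = max(EF_B=5, EF_D=23, EF_E=7, EF_F=20) = 23; EF_G = 23+7 = 30
Expected project duration μ = 30 days. Critical path: A → C → D → G.

30 days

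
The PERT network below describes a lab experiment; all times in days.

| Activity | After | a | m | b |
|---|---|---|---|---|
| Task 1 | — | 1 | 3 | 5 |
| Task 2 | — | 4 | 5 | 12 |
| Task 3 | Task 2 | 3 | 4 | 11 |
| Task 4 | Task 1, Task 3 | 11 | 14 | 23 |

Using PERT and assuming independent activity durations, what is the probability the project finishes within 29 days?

te_Task 1 = (1 + 4·3 + 5)/6 = 18/6 = 3; σ²_Task 1 = ((5−1)/6)² = 0.444
te_Task 2 = (4 + 4·5 + 12)/6 = 36/6 = 6; σ²_Task 2 = ((12−4)/6)² = 1.778
te_Task 3 = (3 + 4·4 + 11)/6 = 30/6 = 5; σ²_Task 3 = ((11−3)/6)² = 1.778
te_Task 4 = (11 + 4·14 + 23)/6 = 90/6 = 15; σ²_Task 4 = ((23−11)/6)² = 4.000

Forward pass:
ES_Task 1 = 0; EF_Task 1 = 3
ES_Task 2 = 0; EF_Task 2 = 6
ES_Task 3 = 6; EF_Task 3 = 6+5 = 11
ES_Task 4 = max(EF_Task 1=3, EF_Task 3=11) = 11; EF_Task 4 = 11+15 = 26
Expected project duration μ = 26 days. Critical path: Task 2 → Task 3 → Task 4.

Variance along critical path = 1.778 + 1.778 + 4.000 = 7.556; σ = √7.556 = 2.749 days.
Z = (29 − 26) / 2.749 = 1.091
P(T ≤ 29) = Φ(1.091) ≈ 0.862

0.862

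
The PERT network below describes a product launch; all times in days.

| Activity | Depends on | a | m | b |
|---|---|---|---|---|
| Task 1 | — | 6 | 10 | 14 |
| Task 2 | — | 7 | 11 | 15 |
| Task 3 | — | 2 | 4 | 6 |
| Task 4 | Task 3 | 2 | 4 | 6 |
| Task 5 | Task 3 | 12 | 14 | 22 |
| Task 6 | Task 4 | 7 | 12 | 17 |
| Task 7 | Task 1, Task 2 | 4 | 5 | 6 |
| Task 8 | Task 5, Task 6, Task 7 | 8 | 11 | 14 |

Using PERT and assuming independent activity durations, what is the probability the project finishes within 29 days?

0.177

te_Task 1 = (6 + 4·10 + 14)/6 = 60/6 = 10; σ²_Task 1 = ((14−6)/6)² = 1.778
te_Task 2 = (7 + 4·11 + 15)/6 = 66/6 = 11; σ²_Task 2 = ((15−7)/6)² = 1.778
te_Task 3 = (2 + 4·4 + 6)/6 = 24/6 = 4; σ²_Task 3 = ((6−2)/6)² = 0.444
te_Task 4 = (2 + 4·4 + 6)/6 = 24/6 = 4; σ²_Task 4 = ((6−2)/6)² = 0.444
te_Task 5 = (12 + 4·14 + 22)/6 = 90/6 = 15; σ²_Task 5 = ((22−12)/6)² = 2.778
te_Task 6 = (7 + 4·12 + 17)/6 = 72/6 = 12; σ²_Task 6 = ((17−7)/6)² = 2.778
te_Task 7 = (4 + 4·5 + 6)/6 = 30/6 = 5; σ²_Task 7 = ((6−4)/6)² = 0.111
te_Task 8 = (8 + 4·11 + 14)/6 = 66/6 = 11; σ²_Task 8 = ((14−8)/6)² = 1.000

Forward pass:
ES_Task 1 = 0; EF_Task 1 = 10
ES_Task 2 = 0; EF_Task 2 = 11
ES_Task 3 = 0; EF_Task 3 = 4
ES_Task 4 = 4; EF_Task 4 = 4+4 = 8
ES_Task 5 = 4; EF_Task 5 = 4+15 = 19
ES_Task 6 = 8; EF_Task 6 = 8+12 = 20
ES_Task 7 = max(EF_Task 1=10, EF_Task 2=11) = 11; EF_Task 7 = 11+5 = 16
ES_Task 8 = max(EF_Task 5=19, EF_Task 6=20, EF_Task 7=16) = 20; EF_Task 8 = 20+11 = 31
Expected project duration μ = 31 days. Critical path: Task 3 → Task 4 → Task 6 → Task 8.

Variance along critical path = 0.444 + 0.444 + 2.778 + 1.000 = 4.667; σ = √4.667 = 2.160 days.
Z = (29 − 31) / 2.160 = -0.926
P(T ≤ 29) = Φ(-0.926) ≈ 0.177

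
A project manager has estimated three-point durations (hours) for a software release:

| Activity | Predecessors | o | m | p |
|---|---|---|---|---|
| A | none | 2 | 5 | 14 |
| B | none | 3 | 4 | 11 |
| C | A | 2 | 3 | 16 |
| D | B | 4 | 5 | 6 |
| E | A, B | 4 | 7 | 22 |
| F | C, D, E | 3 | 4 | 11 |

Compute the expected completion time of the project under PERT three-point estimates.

20 hours

te_A = (2 + 4·5 + 14)/6 = 36/6 = 6
te_B = (3 + 4·4 + 11)/6 = 30/6 = 5
te_C = (2 + 4·3 + 16)/6 = 30/6 = 5
te_D = (4 + 4·5 + 6)/6 = 30/6 = 5
te_E = (4 + 4·7 + 22)/6 = 54/6 = 9
te_F = (3 + 4·4 + 11)/6 = 30/6 = 5

Forward pass:
ES_A = 0; EF_A = 6
ES_B = 0; EF_B = 5
ES_C = 6; EF_C = 6+5 = 11
ES_D = 5; EF_D = 5+5 = 10
ES_E = max(EF_A=6, EF_B=5) = 6; EF_E = 6+9 = 15
ES_F = max(EF_C=11, EF_D=10, EF_E=15) = 15; EF_F = 15+5 = 20
Expected project duration μ = 20 hours. Critical path: A → E → F.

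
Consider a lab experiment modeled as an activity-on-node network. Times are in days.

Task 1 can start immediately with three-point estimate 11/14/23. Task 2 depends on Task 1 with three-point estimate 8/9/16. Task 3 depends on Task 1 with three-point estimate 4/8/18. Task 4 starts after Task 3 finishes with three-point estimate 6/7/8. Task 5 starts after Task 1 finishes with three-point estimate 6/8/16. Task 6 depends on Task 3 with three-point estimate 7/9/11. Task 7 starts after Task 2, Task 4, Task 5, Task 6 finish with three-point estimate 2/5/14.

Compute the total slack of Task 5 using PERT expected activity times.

te_Task 1 = (11 + 4·14 + 23)/6 = 90/6 = 15
te_Task 2 = (8 + 4·9 + 16)/6 = 60/6 = 10
te_Task 3 = (4 + 4·8 + 18)/6 = 54/6 = 9
te_Task 4 = (6 + 4·7 + 8)/6 = 42/6 = 7
te_Task 5 = (6 + 4·8 + 16)/6 = 54/6 = 9
te_Task 6 = (7 + 4·9 + 11)/6 = 54/6 = 9
te_Task 7 = (2 + 4·5 + 14)/6 = 36/6 = 6

Forward pass:
ES_Task 1 = 0; EF_Task 1 = 15
ES_Task 2 = 15; EF_Task 2 = 15+10 = 25
ES_Task 3 = 15; EF_Task 3 = 15+9 = 24
ES_Task 4 = 24; EF_Task 4 = 24+7 = 31
ES_Task 5 = 15; EF_Task 5 = 15+9 = 24
ES_Task 6 = 24; EF_Task 6 = 24+9 = 33
ES_Task 7 = max(EF_Task 2=25, EF_Task 4=31, EF_Task 5=24, EF_Task 6=33) = 33; EF_Task 7 = 33+6 = 39
Expected project duration μ = 39 days. Critical path: Task 1 → Task 3 → Task 6 → Task 7.

Backward pass:
LF_Task 7 = 39; LS_Task 7 = 39−6 = 33
LF_Task 6 = LS_Task 7 = 33; LS_Task 6 = 33−9 = 24
LF_Task 5 = LS_Task 7 = 33; LS_Task 5 = 33−9 = 24
LF_Task 4 = LS_Task 7 = 33; LS_Task 4 = 33−7 = 26
LF_Task 3 = min(LS_Task 4=26, LS_Task 6=24) = 24; LS_Task 3 = 24−9 = 15
LF_Task 2 = LS_Task 7 = 33; LS_Task 2 = 33−10 = 23
LF_Task 1 = min(LS_Task 2=23, LS_Task 3=15, LS_Task 5=24) = 15; LS_Task 1 = 15−15 = 0
Slack_Task 5 = LS_Task 5 − ES_Task 5 = 24 − 15 = 9

9 days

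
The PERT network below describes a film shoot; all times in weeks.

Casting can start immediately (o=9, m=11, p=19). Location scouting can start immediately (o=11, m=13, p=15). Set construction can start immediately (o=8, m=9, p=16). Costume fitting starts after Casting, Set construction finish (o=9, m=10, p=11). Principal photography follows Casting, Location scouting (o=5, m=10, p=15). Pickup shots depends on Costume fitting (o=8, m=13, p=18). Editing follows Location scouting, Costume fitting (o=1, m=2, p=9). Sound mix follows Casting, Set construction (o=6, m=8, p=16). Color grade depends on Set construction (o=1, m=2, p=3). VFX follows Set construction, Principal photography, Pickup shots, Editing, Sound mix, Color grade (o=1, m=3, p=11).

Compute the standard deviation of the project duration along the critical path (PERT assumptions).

2.91 weeks

te_Casting = (9 + 4·11 + 19)/6 = 72/6 = 12; σ²_Casting = ((19−9)/6)² = 2.778
te_Location scouting = (11 + 4·13 + 15)/6 = 78/6 = 13; σ²_Location scouting = ((15−11)/6)² = 0.444
te_Set construction = (8 + 4·9 + 16)/6 = 60/6 = 10; σ²_Set construction = ((16−8)/6)² = 1.778
te_Costume fitting = (9 + 4·10 + 11)/6 = 60/6 = 10; σ²_Costume fitting = ((11−9)/6)² = 0.111
te_Principal photography = (5 + 4·10 + 15)/6 = 60/6 = 10; σ²_Principal photography = ((15−5)/6)² = 2.778
te_Pickup shots = (8 + 4·13 + 18)/6 = 78/6 = 13; σ²_Pickup shots = ((18−8)/6)² = 2.778
te_Editing = (1 + 4·2 + 9)/6 = 18/6 = 3; σ²_Editing = ((9−1)/6)² = 1.778
te_Sound mix = (6 + 4·8 + 16)/6 = 54/6 = 9; σ²_Sound mix = ((16−6)/6)² = 2.778
te_Color grade = (1 + 4·2 + 3)/6 = 12/6 = 2; σ²_Color grade = ((3−1)/6)² = 0.111
te_VFX = (1 + 4·3 + 11)/6 = 24/6 = 4; σ²_VFX = ((11−1)/6)² = 2.778

Forward pass:
ES_Casting = 0; EF_Casting = 12
ES_Location scouting = 0; EF_Location scouting = 13
ES_Set construction = 0; EF_Set construction = 10
ES_Costume fitting = max(EF_Casting=12, EF_Set construction=10) = 12; EF_Costume fitting = 12+10 = 22
ES_Principal photography = max(EF_Casting=12, EF_Location scouting=13) = 13; EF_Principal photography = 13+10 = 23
ES_Pickup shots = 22; EF_Pickup shots = 22+13 = 35
ES_Editing = max(EF_Location scouting=13, EF_Costume fitting=22) = 22; EF_Editing = 22+3 = 25
ES_Sound mix = max(EF_Casting=12, EF_Set construction=10) = 12; EF_Sound mix = 12+9 = 21
ES_Color grade = 10; EF_Color grade = 10+2 = 12
ES_VFX = max(EF_Set construction=10, EF_Principal photography=23, EF_Pickup shots=35, EF_Editing=25, EF_Sound mix=21, EF_Color grade=12) = 35; EF_VFX = 35+4 = 39
Expected project duration μ = 39 weeks. Critical path: Casting → Costume fitting → Pickup shots → VFX.

Variance along critical path = 2.778 + 0.111 + 2.778 + 2.778 = 8.444
σ = √8.444 = 2.906 weeks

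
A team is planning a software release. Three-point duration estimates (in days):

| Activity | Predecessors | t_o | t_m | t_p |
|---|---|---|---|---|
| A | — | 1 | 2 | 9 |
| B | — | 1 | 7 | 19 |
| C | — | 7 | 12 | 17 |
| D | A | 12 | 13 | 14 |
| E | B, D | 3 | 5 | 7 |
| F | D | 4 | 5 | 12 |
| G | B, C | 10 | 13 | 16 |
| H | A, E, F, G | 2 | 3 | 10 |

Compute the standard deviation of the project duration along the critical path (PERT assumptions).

te_A = (1 + 4·2 + 9)/6 = 18/6 = 3; σ²_A = ((9−1)/6)² = 1.778
te_B = (1 + 4·7 + 19)/6 = 48/6 = 8; σ²_B = ((19−1)/6)² = 9.000
te_C = (7 + 4·12 + 17)/6 = 72/6 = 12; σ²_C = ((17−7)/6)² = 2.778
te_D = (12 + 4·13 + 14)/6 = 78/6 = 13; σ²_D = ((14−12)/6)² = 0.111
te_E = (3 + 4·5 + 7)/6 = 30/6 = 5; σ²_E = ((7−3)/6)² = 0.444
te_F = (4 + 4·5 + 12)/6 = 36/6 = 6; σ²_F = ((12−4)/6)² = 1.778
te_G = (10 + 4·13 + 16)/6 = 78/6 = 13; σ²_G = ((16−10)/6)² = 1.000
te_H = (2 + 4·3 + 10)/6 = 24/6 = 4; σ²_H = ((10−2)/6)² = 1.778

Forward pass:
ES_A = 0; EF_A = 3
ES_B = 0; EF_B = 8
ES_C = 0; EF_C = 12
ES_D = 3; EF_D = 3+13 = 16
ES_E = max(EF_B=8, EF_D=16) = 16; EF_E = 16+5 = 21
ES_F = 16; EF_F = 16+6 = 22
ES_G = max(EF_B=8, EF_C=12) = 12; EF_G = 12+13 = 25
ES_H = max(EF_A=3, EF_E=21, EF_F=22, EF_G=25) = 25; EF_H = 25+4 = 29
Expected project duration μ = 29 days. Critical path: C → G → H.

Variance along critical path = 2.778 + 1.000 + 1.778 = 5.556
σ = √5.556 = 2.357 days

2.36 days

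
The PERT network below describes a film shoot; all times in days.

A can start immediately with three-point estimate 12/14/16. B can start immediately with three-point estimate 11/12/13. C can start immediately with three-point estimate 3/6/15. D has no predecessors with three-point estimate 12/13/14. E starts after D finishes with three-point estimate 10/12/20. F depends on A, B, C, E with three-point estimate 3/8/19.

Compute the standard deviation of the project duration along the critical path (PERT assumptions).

3.16 days

te_A = (12 + 4·14 + 16)/6 = 84/6 = 14; σ²_A = ((16−12)/6)² = 0.444
te_B = (11 + 4·12 + 13)/6 = 72/6 = 12; σ²_B = ((13−11)/6)² = 0.111
te_C = (3 + 4·6 + 15)/6 = 42/6 = 7; σ²_C = ((15−3)/6)² = 4.000
te_D = (12 + 4·13 + 14)/6 = 78/6 = 13; σ²_D = ((14−12)/6)² = 0.111
te_E = (10 + 4·12 + 20)/6 = 78/6 = 13; σ²_E = ((20−10)/6)² = 2.778
te_F = (3 + 4·8 + 19)/6 = 54/6 = 9; σ²_F = ((19−3)/6)² = 7.111

Forward pass:
ES_A = 0; EF_A = 14
ES_B = 0; EF_B = 12
ES_C = 0; EF_C = 7
ES_D = 0; EF_D = 13
ES_E = 13; EF_E = 13+13 = 26
ES_F = max(EF_A=14, EF_B=12, EF_C=7, EF_E=26) = 26; EF_F = 26+9 = 35
Expected project duration μ = 35 days. Critical path: D → E → F.

Variance along critical path = 0.111 + 2.778 + 7.111 = 10.000
σ = √10.000 = 3.162 days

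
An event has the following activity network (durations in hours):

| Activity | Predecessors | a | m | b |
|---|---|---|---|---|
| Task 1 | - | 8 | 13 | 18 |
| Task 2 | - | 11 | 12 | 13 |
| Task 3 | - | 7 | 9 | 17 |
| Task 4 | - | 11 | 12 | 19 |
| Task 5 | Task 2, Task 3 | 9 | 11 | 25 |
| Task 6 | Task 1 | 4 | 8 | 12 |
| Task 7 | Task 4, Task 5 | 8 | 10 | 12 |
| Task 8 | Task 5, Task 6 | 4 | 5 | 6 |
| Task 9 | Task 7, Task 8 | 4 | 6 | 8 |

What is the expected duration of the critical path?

te_Task 1 = (8 + 4·13 + 18)/6 = 78/6 = 13
te_Task 2 = (11 + 4·12 + 13)/6 = 72/6 = 12
te_Task 3 = (7 + 4·9 + 17)/6 = 60/6 = 10
te_Task 4 = (11 + 4·12 + 19)/6 = 78/6 = 13
te_Task 5 = (9 + 4·11 + 25)/6 = 78/6 = 13
te_Task 6 = (4 + 4·8 + 12)/6 = 48/6 = 8
te_Task 7 = (8 + 4·10 + 12)/6 = 60/6 = 10
te_Task 8 = (4 + 4·5 + 6)/6 = 30/6 = 5
te_Task 9 = (4 + 4·6 + 8)/6 = 36/6 = 6

Forward pass:
ES_Task 1 = 0; EF_Task 1 = 13
ES_Task 2 = 0; EF_Task 2 = 12
ES_Task 3 = 0; EF_Task 3 = 10
ES_Task 4 = 0; EF_Task 4 = 13
ES_Task 5 = max(EF_Task 2=12, EF_Task 3=10) = 12; EF_Task 5 = 12+13 = 25
ES_Task 6 = 13; EF_Task 6 = 13+8 = 21
ES_Task 7 = max(EF_Task 4=13, EF_Task 5=25) = 25; EF_Task 7 = 25+10 = 35
ES_Task 8 = max(EF_Task 5=25, EF_Task 6=21) = 25; EF_Task 8 = 25+5 = 30
ES_Task 9 = max(EF_Task 7=35, EF_Task 8=30) = 35; EF_Task 9 = 35+6 = 41
Expected project duration μ = 41 hours. Critical path: Task 2 → Task 5 → Task 7 → Task 9.

41 hours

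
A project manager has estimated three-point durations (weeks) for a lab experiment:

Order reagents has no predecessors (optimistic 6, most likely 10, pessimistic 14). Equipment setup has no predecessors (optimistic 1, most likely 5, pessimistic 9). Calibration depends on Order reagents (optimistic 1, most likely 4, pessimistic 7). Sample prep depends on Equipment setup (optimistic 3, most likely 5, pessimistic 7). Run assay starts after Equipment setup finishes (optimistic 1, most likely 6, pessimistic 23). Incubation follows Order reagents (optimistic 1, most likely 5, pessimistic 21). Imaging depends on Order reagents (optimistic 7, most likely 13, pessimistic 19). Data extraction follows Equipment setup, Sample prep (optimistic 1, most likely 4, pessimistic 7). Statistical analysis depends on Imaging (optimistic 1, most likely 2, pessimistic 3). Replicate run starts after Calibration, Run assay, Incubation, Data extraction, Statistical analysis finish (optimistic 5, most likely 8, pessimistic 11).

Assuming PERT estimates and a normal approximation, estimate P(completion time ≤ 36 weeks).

0.873

te_Order reagents = (6 + 4·10 + 14)/6 = 60/6 = 10; σ²_Order reagents = ((14−6)/6)² = 1.778
te_Equipment setup = (1 + 4·5 + 9)/6 = 30/6 = 5; σ²_Equipment setup = ((9−1)/6)² = 1.778
te_Calibration = (1 + 4·4 + 7)/6 = 24/6 = 4; σ²_Calibration = ((7−1)/6)² = 1.000
te_Sample prep = (3 + 4·5 + 7)/6 = 30/6 = 5; σ²_Sample prep = ((7−3)/6)² = 0.444
te_Run assay = (1 + 4·6 + 23)/6 = 48/6 = 8; σ²_Run assay = ((23−1)/6)² = 13.444
te_Incubation = (1 + 4·5 + 21)/6 = 42/6 = 7; σ²_Incubation = ((21−1)/6)² = 11.111
te_Imaging = (7 + 4·13 + 19)/6 = 78/6 = 13; σ²_Imaging = ((19−7)/6)² = 4.000
te_Data extraction = (1 + 4·4 + 7)/6 = 24/6 = 4; σ²_Data extraction = ((7−1)/6)² = 1.000
te_Statistical analysis = (1 + 4·2 + 3)/6 = 12/6 = 2; σ²_Statistical analysis = ((3−1)/6)² = 0.111
te_Replicate run = (5 + 4·8 + 11)/6 = 48/6 = 8; σ²_Replicate run = ((11−5)/6)² = 1.000

Forward pass:
ES_Order reagents = 0; EF_Order reagents = 10
ES_Equipment setup = 0; EF_Equipment setup = 5
ES_Calibration = 10; EF_Calibration = 10+4 = 14
ES_Sample prep = 5; EF_Sample prep = 5+5 = 10
ES_Run assay = 5; EF_Run assay = 5+8 = 13
ES_Incubation = 10; EF_Incubation = 10+7 = 17
ES_Imaging = 10; EF_Imaging = 10+13 = 23
ES_Data extraction = max(EF_Equipment setup=5, EF_Sample prep=10) = 10; EF_Data extraction = 10+4 = 14
ES_Statistical analysis = 23; EF_Statistical analysis = 23+2 = 25
ES_Replicate run = max(EF_Calibration=14, EF_Run assay=13, EF_Incubation=17, EF_Data extraction=14, EF_Statistical analysis=25) = 25; EF_Replicate run = 25+8 = 33
Expected project duration μ = 33 weeks. Critical path: Order reagents → Imaging → Statistical analysis → Replicate run.

Variance along critical path = 1.778 + 4.000 + 0.111 + 1.000 = 6.889; σ = √6.889 = 2.625 weeks.
Z = (36 − 33) / 2.625 = 1.143
P(T ≤ 36) = Φ(1.143) ≈ 0.873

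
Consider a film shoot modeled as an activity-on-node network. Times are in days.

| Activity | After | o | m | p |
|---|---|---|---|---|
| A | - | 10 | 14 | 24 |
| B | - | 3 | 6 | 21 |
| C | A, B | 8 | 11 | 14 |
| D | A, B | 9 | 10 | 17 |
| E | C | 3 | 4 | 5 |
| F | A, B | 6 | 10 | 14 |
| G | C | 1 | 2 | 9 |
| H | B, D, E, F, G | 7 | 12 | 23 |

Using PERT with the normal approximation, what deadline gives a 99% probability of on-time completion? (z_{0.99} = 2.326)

51.6 days

te_A = (10 + 4·14 + 24)/6 = 90/6 = 15; σ²_A = ((24−10)/6)² = 5.444
te_B = (3 + 4·6 + 21)/6 = 48/6 = 8; σ²_B = ((21−3)/6)² = 9.000
te_C = (8 + 4·11 + 14)/6 = 66/6 = 11; σ²_C = ((14−8)/6)² = 1.000
te_D = (9 + 4·10 + 17)/6 = 66/6 = 11; σ²_D = ((17−9)/6)² = 1.778
te_E = (3 + 4·4 + 5)/6 = 24/6 = 4; σ²_E = ((5−3)/6)² = 0.111
te_F = (6 + 4·10 + 14)/6 = 60/6 = 10; σ²_F = ((14−6)/6)² = 1.778
te_G = (1 + 4·2 + 9)/6 = 18/6 = 3; σ²_G = ((9−1)/6)² = 1.778
te_H = (7 + 4·12 + 23)/6 = 78/6 = 13; σ²_H = ((23−7)/6)² = 7.111

Forward pass:
ES_A = 0; EF_A = 15
ES_B = 0; EF_B = 8
ES_C = max(EF_A=15, EF_B=8) = 15; EF_C = 15+11 = 26
ES_D = max(EF_A=15, EF_B=8) = 15; EF_D = 15+11 = 26
ES_E = 26; EF_E = 26+4 = 30
ES_F = max(EF_A=15, EF_B=8) = 15; EF_F = 15+10 = 25
ES_G = 26; EF_G = 26+3 = 29
ES_H = max(EF_B=8, EF_D=26, EF_E=30, EF_F=25, EF_G=29) = 30; EF_H = 30+13 = 43
Expected project duration μ = 43 days. Critical path: A → C → E → H.

Variance along critical path = 5.444 + 1.000 + 0.111 + 7.111 = 13.667; σ = 3.697 days.
D = μ + z·σ = 43 + 2.326·3.697 = 51.6 days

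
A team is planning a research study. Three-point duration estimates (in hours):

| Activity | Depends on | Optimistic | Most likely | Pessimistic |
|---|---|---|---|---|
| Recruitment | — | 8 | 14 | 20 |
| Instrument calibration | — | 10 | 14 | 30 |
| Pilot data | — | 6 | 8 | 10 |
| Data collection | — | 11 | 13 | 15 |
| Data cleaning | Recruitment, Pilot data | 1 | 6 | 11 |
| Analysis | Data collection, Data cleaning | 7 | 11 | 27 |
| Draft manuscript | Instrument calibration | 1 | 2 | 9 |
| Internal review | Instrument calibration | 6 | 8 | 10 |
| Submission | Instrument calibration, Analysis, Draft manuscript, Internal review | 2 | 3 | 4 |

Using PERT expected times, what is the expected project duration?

36 hours

te_Recruitment = (8 + 4·14 + 20)/6 = 84/6 = 14
te_Instrument calibration = (10 + 4·14 + 30)/6 = 96/6 = 16
te_Pilot data = (6 + 4·8 + 10)/6 = 48/6 = 8
te_Data collection = (11 + 4·13 + 15)/6 = 78/6 = 13
te_Data cleaning = (1 + 4·6 + 11)/6 = 36/6 = 6
te_Analysis = (7 + 4·11 + 27)/6 = 78/6 = 13
te_Draft manuscript = (1 + 4·2 + 9)/6 = 18/6 = 3
te_Internal review = (6 + 4·8 + 10)/6 = 48/6 = 8
te_Submission = (2 + 4·3 + 4)/6 = 18/6 = 3

Forward pass:
ES_Recruitment = 0; EF_Recruitment = 14
ES_Instrument calibration = 0; EF_Instrument calibration = 16
ES_Pilot data = 0; EF_Pilot data = 8
ES_Data collection = 0; EF_Data collection = 13
ES_Data cleaning = max(EF_Recruitment=14, EF_Pilot data=8) = 14; EF_Data cleaning = 14+6 = 20
ES_Analysis = max(EF_Data collection=13, EF_Data cleaning=20) = 20; EF_Analysis = 20+13 = 33
ES_Draft manuscript = 16; EF_Draft manuscript = 16+3 = 19
ES_Internal review = 16; EF_Internal review = 16+8 = 24
ES_Submission = max(EF_Instrument calibration=16, EF_Analysis=33, EF_Draft manuscript=19, EF_Internal review=24) = 33; EF_Submission = 33+3 = 36
Expected project duration μ = 36 hours. Critical path: Recruitment → Data cleaning → Analysis → Submission.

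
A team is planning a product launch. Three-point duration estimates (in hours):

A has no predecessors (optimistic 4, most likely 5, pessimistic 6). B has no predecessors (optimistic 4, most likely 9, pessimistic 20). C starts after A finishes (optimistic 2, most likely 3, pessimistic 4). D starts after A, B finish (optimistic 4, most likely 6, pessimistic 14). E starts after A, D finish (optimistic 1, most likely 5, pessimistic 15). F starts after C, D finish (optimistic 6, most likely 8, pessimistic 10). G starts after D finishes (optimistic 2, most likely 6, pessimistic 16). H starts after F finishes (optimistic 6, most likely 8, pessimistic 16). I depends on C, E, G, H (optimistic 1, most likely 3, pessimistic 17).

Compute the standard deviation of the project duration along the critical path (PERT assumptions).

4.50 hours

te_A = (4 + 4·5 + 6)/6 = 30/6 = 5; σ²_A = ((6−4)/6)² = 0.111
te_B = (4 + 4·9 + 20)/6 = 60/6 = 10; σ²_B = ((20−4)/6)² = 7.111
te_C = (2 + 4·3 + 4)/6 = 18/6 = 3; σ²_C = ((4−2)/6)² = 0.111
te_D = (4 + 4·6 + 14)/6 = 42/6 = 7; σ²_D = ((14−4)/6)² = 2.778
te_E = (1 + 4·5 + 15)/6 = 36/6 = 6; σ²_E = ((15−1)/6)² = 5.444
te_F = (6 + 4·8 + 10)/6 = 48/6 = 8; σ²_F = ((10−6)/6)² = 0.444
te_G = (2 + 4·6 + 16)/6 = 42/6 = 7; σ²_G = ((16−2)/6)² = 5.444
te_H = (6 + 4·8 + 16)/6 = 54/6 = 9; σ²_H = ((16−6)/6)² = 2.778
te_I = (1 + 4·3 + 17)/6 = 30/6 = 5; σ²_I = ((17−1)/6)² = 7.111

Forward pass:
ES_A = 0; EF_A = 5
ES_B = 0; EF_B = 10
ES_C = 5; EF_C = 5+3 = 8
ES_D = max(EF_A=5, EF_B=10) = 10; EF_D = 10+7 = 17
ES_E = max(EF_A=5, EF_D=17) = 17; EF_E = 17+6 = 23
ES_F = max(EF_C=8, EF_D=17) = 17; EF_F = 17+8 = 25
ES_G = 17; EF_G = 17+7 = 24
ES_H = 25; EF_H = 25+9 = 34
ES_I = max(EF_C=8, EF_E=23, EF_G=24, EF_H=34) = 34; EF_I = 34+5 = 39
Expected project duration μ = 39 hours. Critical path: B → D → F → H → I.

Variance along critical path = 7.111 + 2.778 + 0.444 + 2.778 + 7.111 = 20.222
σ = √20.222 = 4.497 hours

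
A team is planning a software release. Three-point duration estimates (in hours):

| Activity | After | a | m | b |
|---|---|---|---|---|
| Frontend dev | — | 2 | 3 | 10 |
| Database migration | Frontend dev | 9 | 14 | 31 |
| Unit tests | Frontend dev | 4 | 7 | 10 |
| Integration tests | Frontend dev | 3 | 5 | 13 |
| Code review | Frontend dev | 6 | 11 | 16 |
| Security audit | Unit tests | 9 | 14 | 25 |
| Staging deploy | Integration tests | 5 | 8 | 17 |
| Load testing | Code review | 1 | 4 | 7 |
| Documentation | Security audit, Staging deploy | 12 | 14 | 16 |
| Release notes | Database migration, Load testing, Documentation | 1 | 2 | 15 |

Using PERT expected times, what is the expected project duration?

te_Frontend dev = (2 + 4·3 + 10)/6 = 24/6 = 4
te_Database migration = (9 + 4·14 + 31)/6 = 96/6 = 16
te_Unit tests = (4 + 4·7 + 10)/6 = 42/6 = 7
te_Integration tests = (3 + 4·5 + 13)/6 = 36/6 = 6
te_Code review = (6 + 4·11 + 16)/6 = 66/6 = 11
te_Security audit = (9 + 4·14 + 25)/6 = 90/6 = 15
te_Staging deploy = (5 + 4·8 + 17)/6 = 54/6 = 9
te_Load testing = (1 + 4·4 + 7)/6 = 24/6 = 4
te_Documentation = (12 + 4·14 + 16)/6 = 84/6 = 14
te_Release notes = (1 + 4·2 + 15)/6 = 24/6 = 4

Forward pass:
ES_Frontend dev = 0; EF_Frontend dev = 4
ES_Database migration = 4; EF_Database migration = 4+16 = 20
ES_Unit tests = 4; EF_Unit tests = 4+7 = 11
ES_Integration tests = 4; EF_Integration tests = 4+6 = 10
ES_Code review = 4; EF_Code review = 4+11 = 15
ES_Security audit = 11; EF_Security audit = 11+15 = 26
ES_Staging deploy = 10; EF_Staging deploy = 10+9 = 19
ES_Load testing = 15; EF_Load testing = 15+4 = 19
ES_Documentation = max(EF_Security audit=26, EF_Staging deploy=19) = 26; EF_Documentation = 26+14 = 40
ES_Release notes = max(EF_Database migration=20, EF_Load testing=19, EF_Documentation=40) = 40; EF_Release notes = 40+4 = 44
Expected project duration μ = 44 hours. Critical path: Frontend dev → Unit tests → Security audit → Documentation → Release notes.

44 hours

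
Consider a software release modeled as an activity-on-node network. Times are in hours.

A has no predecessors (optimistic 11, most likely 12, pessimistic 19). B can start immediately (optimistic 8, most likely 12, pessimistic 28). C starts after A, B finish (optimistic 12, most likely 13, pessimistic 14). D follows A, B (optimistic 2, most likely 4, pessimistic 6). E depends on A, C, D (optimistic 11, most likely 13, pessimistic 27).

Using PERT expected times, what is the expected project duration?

42 hours

te_A = (11 + 4·12 + 19)/6 = 78/6 = 13
te_B = (8 + 4·12 + 28)/6 = 84/6 = 14
te_C = (12 + 4·13 + 14)/6 = 78/6 = 13
te_D = (2 + 4·4 + 6)/6 = 24/6 = 4
te_E = (11 + 4·13 + 27)/6 = 90/6 = 15

Forward pass:
ES_A = 0; EF_A = 13
ES_B = 0; EF_B = 14
ES_C = max(EF_A=13, EF_B=14) = 14; EF_C = 14+13 = 27
ES_D = max(EF_A=13, EF_B=14) = 14; EF_D = 14+4 = 18
ES_E = max(EF_A=13, EF_C=27, EF_D=18) = 27; EF_E = 27+15 = 42
Expected project duration μ = 42 hours. Critical path: B → C → E.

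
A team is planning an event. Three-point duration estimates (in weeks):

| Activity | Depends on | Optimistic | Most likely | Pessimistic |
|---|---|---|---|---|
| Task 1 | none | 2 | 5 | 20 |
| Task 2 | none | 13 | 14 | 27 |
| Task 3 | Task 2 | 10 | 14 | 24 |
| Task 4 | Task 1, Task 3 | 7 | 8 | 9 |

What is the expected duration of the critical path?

39 weeks

te_Task 1 = (2 + 4·5 + 20)/6 = 42/6 = 7
te_Task 2 = (13 + 4·14 + 27)/6 = 96/6 = 16
te_Task 3 = (10 + 4·14 + 24)/6 = 90/6 = 15
te_Task 4 = (7 + 4·8 + 9)/6 = 48/6 = 8

Forward pass:
ES_Task 1 = 0; EF_Task 1 = 7
ES_Task 2 = 0; EF_Task 2 = 16
ES_Task 3 = 16; EF_Task 3 = 16+15 = 31
ES_Task 4 = max(EF_Task 1=7, EF_Task 3=31) = 31; EF_Task 4 = 31+8 = 39
Expected project duration μ = 39 weeks. Critical path: Task 2 → Task 3 → Task 4.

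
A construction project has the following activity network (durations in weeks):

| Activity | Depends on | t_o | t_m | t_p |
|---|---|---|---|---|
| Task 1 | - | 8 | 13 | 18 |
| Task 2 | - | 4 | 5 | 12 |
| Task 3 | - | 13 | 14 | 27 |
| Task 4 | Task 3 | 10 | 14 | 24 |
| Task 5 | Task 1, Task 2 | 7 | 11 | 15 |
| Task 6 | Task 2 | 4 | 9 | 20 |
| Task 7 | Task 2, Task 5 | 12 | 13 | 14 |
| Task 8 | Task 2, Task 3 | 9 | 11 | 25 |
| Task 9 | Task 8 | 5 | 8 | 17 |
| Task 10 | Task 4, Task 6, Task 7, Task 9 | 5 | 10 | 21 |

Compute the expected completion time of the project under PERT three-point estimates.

te_Task 1 = (8 + 4·13 + 18)/6 = 78/6 = 13
te_Task 2 = (4 + 4·5 + 12)/6 = 36/6 = 6
te_Task 3 = (13 + 4·14 + 27)/6 = 96/6 = 16
te_Task 4 = (10 + 4·14 + 24)/6 = 90/6 = 15
te_Task 5 = (7 + 4·11 + 15)/6 = 66/6 = 11
te_Task 6 = (4 + 4·9 + 20)/6 = 60/6 = 10
te_Task 7 = (12 + 4·13 + 14)/6 = 78/6 = 13
te_Task 8 = (9 + 4·11 + 25)/6 = 78/6 = 13
te_Task 9 = (5 + 4·8 + 17)/6 = 54/6 = 9
te_Task 10 = (5 + 4·10 + 21)/6 = 66/6 = 11

Forward pass:
ES_Task 1 = 0; EF_Task 1 = 13
ES_Task 2 = 0; EF_Task 2 = 6
ES_Task 3 = 0; EF_Task 3 = 16
ES_Task 4 = 16; EF_Task 4 = 16+15 = 31
ES_Task 5 = max(EF_Task 1=13, EF_Task 2=6) = 13; EF_Task 5 = 13+11 = 24
ES_Task 6 = 6; EF_Task 6 = 6+10 = 16
ES_Task 7 = max(EF_Task 2=6, EF_Task 5=24) = 24; EF_Task 7 = 24+13 = 37
ES_Task 8 = max(EF_Task 2=6, EF_Task 3=16) = 16; EF_Task 8 = 16+13 = 29
ES_Task 9 = 29; EF_Task 9 = 29+9 = 38
ES_Task 10 = max(EF_Task 4=31, EF_Task 6=16, EF_Task 7=37, EF_Task 9=38) = 38; EF_Task 10 = 38+11 = 49
Expected project duration μ = 49 weeks. Critical path: Task 3 → Task 8 → Task 9 → Task 10.

49 weeks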